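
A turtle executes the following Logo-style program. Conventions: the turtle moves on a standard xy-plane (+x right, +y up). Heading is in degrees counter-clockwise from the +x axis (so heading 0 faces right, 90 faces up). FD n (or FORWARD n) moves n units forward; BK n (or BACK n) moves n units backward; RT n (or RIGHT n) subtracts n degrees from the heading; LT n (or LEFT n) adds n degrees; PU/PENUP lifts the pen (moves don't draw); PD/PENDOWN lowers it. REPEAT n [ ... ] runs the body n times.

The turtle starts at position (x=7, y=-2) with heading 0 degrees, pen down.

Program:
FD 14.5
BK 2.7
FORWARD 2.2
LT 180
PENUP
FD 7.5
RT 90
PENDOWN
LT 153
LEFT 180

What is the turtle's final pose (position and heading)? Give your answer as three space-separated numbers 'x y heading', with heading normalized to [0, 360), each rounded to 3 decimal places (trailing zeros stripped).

Executing turtle program step by step:
Start: pos=(7,-2), heading=0, pen down
FD 14.5: (7,-2) -> (21.5,-2) [heading=0, draw]
BK 2.7: (21.5,-2) -> (18.8,-2) [heading=0, draw]
FD 2.2: (18.8,-2) -> (21,-2) [heading=0, draw]
LT 180: heading 0 -> 180
PU: pen up
FD 7.5: (21,-2) -> (13.5,-2) [heading=180, move]
RT 90: heading 180 -> 90
PD: pen down
LT 153: heading 90 -> 243
LT 180: heading 243 -> 63
Final: pos=(13.5,-2), heading=63, 3 segment(s) drawn

Answer: 13.5 -2 63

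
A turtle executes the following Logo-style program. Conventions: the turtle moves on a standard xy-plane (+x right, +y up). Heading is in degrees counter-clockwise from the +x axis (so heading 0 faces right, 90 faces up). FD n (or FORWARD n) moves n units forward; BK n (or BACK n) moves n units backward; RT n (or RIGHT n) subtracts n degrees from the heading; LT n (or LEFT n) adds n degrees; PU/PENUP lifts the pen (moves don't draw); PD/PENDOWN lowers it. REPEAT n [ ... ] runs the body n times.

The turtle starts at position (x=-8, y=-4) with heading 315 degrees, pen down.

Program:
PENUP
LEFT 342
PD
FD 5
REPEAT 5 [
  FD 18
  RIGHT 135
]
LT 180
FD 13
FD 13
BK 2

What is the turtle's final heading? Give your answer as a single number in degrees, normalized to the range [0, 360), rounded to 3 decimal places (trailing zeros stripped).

Executing turtle program step by step:
Start: pos=(-8,-4), heading=315, pen down
PU: pen up
LT 342: heading 315 -> 297
PD: pen down
FD 5: (-8,-4) -> (-5.73,-8.455) [heading=297, draw]
REPEAT 5 [
  -- iteration 1/5 --
  FD 18: (-5.73,-8.455) -> (2.442,-24.493) [heading=297, draw]
  RT 135: heading 297 -> 162
  -- iteration 2/5 --
  FD 18: (2.442,-24.493) -> (-14.677,-18.931) [heading=162, draw]
  RT 135: heading 162 -> 27
  -- iteration 3/5 --
  FD 18: (-14.677,-18.931) -> (1.361,-10.759) [heading=27, draw]
  RT 135: heading 27 -> 252
  -- iteration 4/5 --
  FD 18: (1.361,-10.759) -> (-4.201,-27.878) [heading=252, draw]
  RT 135: heading 252 -> 117
  -- iteration 5/5 --
  FD 18: (-4.201,-27.878) -> (-12.373,-11.84) [heading=117, draw]
  RT 135: heading 117 -> 342
]
LT 180: heading 342 -> 162
FD 13: (-12.373,-11.84) -> (-24.737,-7.823) [heading=162, draw]
FD 13: (-24.737,-7.823) -> (-37.101,-3.805) [heading=162, draw]
BK 2: (-37.101,-3.805) -> (-35.199,-4.424) [heading=162, draw]
Final: pos=(-35.199,-4.424), heading=162, 9 segment(s) drawn

Answer: 162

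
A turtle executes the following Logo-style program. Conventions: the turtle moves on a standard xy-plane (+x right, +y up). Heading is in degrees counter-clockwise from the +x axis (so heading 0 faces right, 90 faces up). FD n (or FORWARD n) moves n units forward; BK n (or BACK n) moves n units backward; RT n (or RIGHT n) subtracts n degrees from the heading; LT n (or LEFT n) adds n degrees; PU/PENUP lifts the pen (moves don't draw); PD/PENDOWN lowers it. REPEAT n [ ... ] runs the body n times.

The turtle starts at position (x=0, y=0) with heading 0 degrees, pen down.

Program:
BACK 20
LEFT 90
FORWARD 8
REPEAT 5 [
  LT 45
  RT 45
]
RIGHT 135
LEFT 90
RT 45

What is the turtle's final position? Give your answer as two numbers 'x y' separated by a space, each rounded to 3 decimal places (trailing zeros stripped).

Answer: -20 8

Derivation:
Executing turtle program step by step:
Start: pos=(0,0), heading=0, pen down
BK 20: (0,0) -> (-20,0) [heading=0, draw]
LT 90: heading 0 -> 90
FD 8: (-20,0) -> (-20,8) [heading=90, draw]
REPEAT 5 [
  -- iteration 1/5 --
  LT 45: heading 90 -> 135
  RT 45: heading 135 -> 90
  -- iteration 2/5 --
  LT 45: heading 90 -> 135
  RT 45: heading 135 -> 90
  -- iteration 3/5 --
  LT 45: heading 90 -> 135
  RT 45: heading 135 -> 90
  -- iteration 4/5 --
  LT 45: heading 90 -> 135
  RT 45: heading 135 -> 90
  -- iteration 5/5 --
  LT 45: heading 90 -> 135
  RT 45: heading 135 -> 90
]
RT 135: heading 90 -> 315
LT 90: heading 315 -> 45
RT 45: heading 45 -> 0
Final: pos=(-20,8), heading=0, 2 segment(s) drawn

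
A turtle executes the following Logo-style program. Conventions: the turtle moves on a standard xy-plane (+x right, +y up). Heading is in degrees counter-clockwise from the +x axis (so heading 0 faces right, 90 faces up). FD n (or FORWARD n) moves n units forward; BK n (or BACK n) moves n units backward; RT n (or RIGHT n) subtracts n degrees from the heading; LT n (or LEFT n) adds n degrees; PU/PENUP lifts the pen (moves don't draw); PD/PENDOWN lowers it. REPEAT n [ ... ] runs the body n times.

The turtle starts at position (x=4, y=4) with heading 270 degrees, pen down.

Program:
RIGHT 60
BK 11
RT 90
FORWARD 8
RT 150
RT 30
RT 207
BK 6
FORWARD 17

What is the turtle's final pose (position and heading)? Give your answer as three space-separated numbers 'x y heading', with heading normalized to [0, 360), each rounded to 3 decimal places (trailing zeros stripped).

Answer: 8.951 27.413 93

Derivation:
Executing turtle program step by step:
Start: pos=(4,4), heading=270, pen down
RT 60: heading 270 -> 210
BK 11: (4,4) -> (13.526,9.5) [heading=210, draw]
RT 90: heading 210 -> 120
FD 8: (13.526,9.5) -> (9.526,16.428) [heading=120, draw]
RT 150: heading 120 -> 330
RT 30: heading 330 -> 300
RT 207: heading 300 -> 93
BK 6: (9.526,16.428) -> (9.84,10.436) [heading=93, draw]
FD 17: (9.84,10.436) -> (8.951,27.413) [heading=93, draw]
Final: pos=(8.951,27.413), heading=93, 4 segment(s) drawn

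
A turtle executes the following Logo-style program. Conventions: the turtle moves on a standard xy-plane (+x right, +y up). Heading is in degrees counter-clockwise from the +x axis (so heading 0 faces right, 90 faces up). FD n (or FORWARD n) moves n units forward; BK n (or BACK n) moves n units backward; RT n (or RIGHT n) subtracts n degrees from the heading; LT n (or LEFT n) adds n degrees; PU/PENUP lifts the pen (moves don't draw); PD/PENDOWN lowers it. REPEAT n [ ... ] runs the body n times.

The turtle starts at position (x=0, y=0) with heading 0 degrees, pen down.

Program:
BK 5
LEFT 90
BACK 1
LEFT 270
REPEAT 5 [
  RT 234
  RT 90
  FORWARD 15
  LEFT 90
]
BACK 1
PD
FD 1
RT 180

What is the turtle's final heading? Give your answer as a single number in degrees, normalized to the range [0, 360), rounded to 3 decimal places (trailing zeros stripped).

Executing turtle program step by step:
Start: pos=(0,0), heading=0, pen down
BK 5: (0,0) -> (-5,0) [heading=0, draw]
LT 90: heading 0 -> 90
BK 1: (-5,0) -> (-5,-1) [heading=90, draw]
LT 270: heading 90 -> 0
REPEAT 5 [
  -- iteration 1/5 --
  RT 234: heading 0 -> 126
  RT 90: heading 126 -> 36
  FD 15: (-5,-1) -> (7.135,7.817) [heading=36, draw]
  LT 90: heading 36 -> 126
  -- iteration 2/5 --
  RT 234: heading 126 -> 252
  RT 90: heading 252 -> 162
  FD 15: (7.135,7.817) -> (-7.131,12.452) [heading=162, draw]
  LT 90: heading 162 -> 252
  -- iteration 3/5 --
  RT 234: heading 252 -> 18
  RT 90: heading 18 -> 288
  FD 15: (-7.131,12.452) -> (-2.495,-1.814) [heading=288, draw]
  LT 90: heading 288 -> 18
  -- iteration 4/5 --
  RT 234: heading 18 -> 144
  RT 90: heading 144 -> 54
  FD 15: (-2.495,-1.814) -> (6.321,10.321) [heading=54, draw]
  LT 90: heading 54 -> 144
  -- iteration 5/5 --
  RT 234: heading 144 -> 270
  RT 90: heading 270 -> 180
  FD 15: (6.321,10.321) -> (-8.679,10.321) [heading=180, draw]
  LT 90: heading 180 -> 270
]
BK 1: (-8.679,10.321) -> (-8.679,11.321) [heading=270, draw]
PD: pen down
FD 1: (-8.679,11.321) -> (-8.679,10.321) [heading=270, draw]
RT 180: heading 270 -> 90
Final: pos=(-8.679,10.321), heading=90, 9 segment(s) drawn

Answer: 90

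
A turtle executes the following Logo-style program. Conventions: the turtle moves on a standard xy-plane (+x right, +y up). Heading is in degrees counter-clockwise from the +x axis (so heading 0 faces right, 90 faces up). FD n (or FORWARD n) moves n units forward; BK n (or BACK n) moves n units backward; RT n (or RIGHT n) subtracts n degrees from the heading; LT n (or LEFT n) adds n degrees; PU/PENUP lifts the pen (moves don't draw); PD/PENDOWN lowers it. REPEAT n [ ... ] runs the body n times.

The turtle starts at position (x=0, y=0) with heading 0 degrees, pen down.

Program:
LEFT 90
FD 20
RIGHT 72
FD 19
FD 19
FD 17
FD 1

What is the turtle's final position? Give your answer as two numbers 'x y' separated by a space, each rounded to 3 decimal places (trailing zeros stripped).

Answer: 53.259 37.305

Derivation:
Executing turtle program step by step:
Start: pos=(0,0), heading=0, pen down
LT 90: heading 0 -> 90
FD 20: (0,0) -> (0,20) [heading=90, draw]
RT 72: heading 90 -> 18
FD 19: (0,20) -> (18.07,25.871) [heading=18, draw]
FD 19: (18.07,25.871) -> (36.14,31.743) [heading=18, draw]
FD 17: (36.14,31.743) -> (52.308,36.996) [heading=18, draw]
FD 1: (52.308,36.996) -> (53.259,37.305) [heading=18, draw]
Final: pos=(53.259,37.305), heading=18, 5 segment(s) drawn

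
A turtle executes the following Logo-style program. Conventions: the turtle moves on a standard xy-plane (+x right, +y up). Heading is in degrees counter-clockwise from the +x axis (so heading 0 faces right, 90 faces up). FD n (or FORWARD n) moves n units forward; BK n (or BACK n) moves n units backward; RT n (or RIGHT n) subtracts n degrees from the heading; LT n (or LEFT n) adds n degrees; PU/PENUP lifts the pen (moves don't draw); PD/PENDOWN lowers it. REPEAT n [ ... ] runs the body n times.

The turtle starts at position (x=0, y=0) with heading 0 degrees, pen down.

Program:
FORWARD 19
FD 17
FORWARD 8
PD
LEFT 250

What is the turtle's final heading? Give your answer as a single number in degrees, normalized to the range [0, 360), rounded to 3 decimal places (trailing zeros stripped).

Answer: 250

Derivation:
Executing turtle program step by step:
Start: pos=(0,0), heading=0, pen down
FD 19: (0,0) -> (19,0) [heading=0, draw]
FD 17: (19,0) -> (36,0) [heading=0, draw]
FD 8: (36,0) -> (44,0) [heading=0, draw]
PD: pen down
LT 250: heading 0 -> 250
Final: pos=(44,0), heading=250, 3 segment(s) drawn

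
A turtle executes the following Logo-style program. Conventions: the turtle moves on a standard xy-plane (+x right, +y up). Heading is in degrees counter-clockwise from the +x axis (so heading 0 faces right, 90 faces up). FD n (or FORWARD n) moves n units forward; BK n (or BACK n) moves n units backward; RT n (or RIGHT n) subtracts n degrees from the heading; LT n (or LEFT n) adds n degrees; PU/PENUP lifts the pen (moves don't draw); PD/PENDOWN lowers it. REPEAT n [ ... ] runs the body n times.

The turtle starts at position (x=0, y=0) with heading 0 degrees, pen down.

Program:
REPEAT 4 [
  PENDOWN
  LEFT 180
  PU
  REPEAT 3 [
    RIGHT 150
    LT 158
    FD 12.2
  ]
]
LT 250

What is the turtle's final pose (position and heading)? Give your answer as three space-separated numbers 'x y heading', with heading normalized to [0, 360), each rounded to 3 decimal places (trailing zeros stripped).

Executing turtle program step by step:
Start: pos=(0,0), heading=0, pen down
REPEAT 4 [
  -- iteration 1/4 --
  PD: pen down
  LT 180: heading 0 -> 180
  PU: pen up
  REPEAT 3 [
    -- iteration 1/3 --
    RT 150: heading 180 -> 30
    LT 158: heading 30 -> 188
    FD 12.2: (0,0) -> (-12.081,-1.698) [heading=188, move]
    -- iteration 2/3 --
    RT 150: heading 188 -> 38
    LT 158: heading 38 -> 196
    FD 12.2: (-12.081,-1.698) -> (-23.809,-5.061) [heading=196, move]
    -- iteration 3/3 --
    RT 150: heading 196 -> 46
    LT 158: heading 46 -> 204
    FD 12.2: (-23.809,-5.061) -> (-34.954,-10.023) [heading=204, move]
  ]
  -- iteration 2/4 --
  PD: pen down
  LT 180: heading 204 -> 24
  PU: pen up
  REPEAT 3 [
    -- iteration 1/3 --
    RT 150: heading 24 -> 234
    LT 158: heading 234 -> 32
    FD 12.2: (-34.954,-10.023) -> (-24.608,-3.558) [heading=32, move]
    -- iteration 2/3 --
    RT 150: heading 32 -> 242
    LT 158: heading 242 -> 40
    FD 12.2: (-24.608,-3.558) -> (-15.262,4.284) [heading=40, move]
    -- iteration 3/3 --
    RT 150: heading 40 -> 250
    LT 158: heading 250 -> 48
    FD 12.2: (-15.262,4.284) -> (-7.099,13.351) [heading=48, move]
  ]
  -- iteration 3/4 --
  PD: pen down
  LT 180: heading 48 -> 228
  PU: pen up
  REPEAT 3 [
    -- iteration 1/3 --
    RT 150: heading 228 -> 78
    LT 158: heading 78 -> 236
    FD 12.2: (-7.099,13.351) -> (-13.921,3.236) [heading=236, move]
    -- iteration 2/3 --
    RT 150: heading 236 -> 86
    LT 158: heading 86 -> 244
    FD 12.2: (-13.921,3.236) -> (-19.269,-7.729) [heading=244, move]
    -- iteration 3/3 --
    RT 150: heading 244 -> 94
    LT 158: heading 94 -> 252
    FD 12.2: (-19.269,-7.729) -> (-23.039,-19.332) [heading=252, move]
  ]
  -- iteration 4/4 --
  PD: pen down
  LT 180: heading 252 -> 72
  PU: pen up
  REPEAT 3 [
    -- iteration 1/3 --
    RT 150: heading 72 -> 282
    LT 158: heading 282 -> 80
    FD 12.2: (-23.039,-19.332) -> (-20.92,-7.317) [heading=80, move]
    -- iteration 2/3 --
    RT 150: heading 80 -> 290
    LT 158: heading 290 -> 88
    FD 12.2: (-20.92,-7.317) -> (-20.495,4.875) [heading=88, move]
    -- iteration 3/3 --
    RT 150: heading 88 -> 298
    LT 158: heading 298 -> 96
    FD 12.2: (-20.495,4.875) -> (-21.77,17.008) [heading=96, move]
  ]
]
LT 250: heading 96 -> 346
Final: pos=(-21.77,17.008), heading=346, 0 segment(s) drawn

Answer: -21.77 17.008 346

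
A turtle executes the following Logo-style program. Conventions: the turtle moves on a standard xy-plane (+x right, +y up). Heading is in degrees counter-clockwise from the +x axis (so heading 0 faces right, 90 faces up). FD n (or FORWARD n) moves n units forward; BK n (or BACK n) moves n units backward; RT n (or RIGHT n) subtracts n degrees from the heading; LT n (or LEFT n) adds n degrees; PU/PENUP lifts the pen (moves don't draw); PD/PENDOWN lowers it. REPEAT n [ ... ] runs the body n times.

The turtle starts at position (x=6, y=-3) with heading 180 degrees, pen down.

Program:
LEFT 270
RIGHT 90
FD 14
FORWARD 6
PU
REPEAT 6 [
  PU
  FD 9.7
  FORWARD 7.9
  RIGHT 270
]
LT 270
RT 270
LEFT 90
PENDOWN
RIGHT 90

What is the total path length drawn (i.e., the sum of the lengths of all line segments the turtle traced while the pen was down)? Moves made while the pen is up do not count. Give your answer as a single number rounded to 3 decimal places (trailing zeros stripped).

Answer: 20

Derivation:
Executing turtle program step by step:
Start: pos=(6,-3), heading=180, pen down
LT 270: heading 180 -> 90
RT 90: heading 90 -> 0
FD 14: (6,-3) -> (20,-3) [heading=0, draw]
FD 6: (20,-3) -> (26,-3) [heading=0, draw]
PU: pen up
REPEAT 6 [
  -- iteration 1/6 --
  PU: pen up
  FD 9.7: (26,-3) -> (35.7,-3) [heading=0, move]
  FD 7.9: (35.7,-3) -> (43.6,-3) [heading=0, move]
  RT 270: heading 0 -> 90
  -- iteration 2/6 --
  PU: pen up
  FD 9.7: (43.6,-3) -> (43.6,6.7) [heading=90, move]
  FD 7.9: (43.6,6.7) -> (43.6,14.6) [heading=90, move]
  RT 270: heading 90 -> 180
  -- iteration 3/6 --
  PU: pen up
  FD 9.7: (43.6,14.6) -> (33.9,14.6) [heading=180, move]
  FD 7.9: (33.9,14.6) -> (26,14.6) [heading=180, move]
  RT 270: heading 180 -> 270
  -- iteration 4/6 --
  PU: pen up
  FD 9.7: (26,14.6) -> (26,4.9) [heading=270, move]
  FD 7.9: (26,4.9) -> (26,-3) [heading=270, move]
  RT 270: heading 270 -> 0
  -- iteration 5/6 --
  PU: pen up
  FD 9.7: (26,-3) -> (35.7,-3) [heading=0, move]
  FD 7.9: (35.7,-3) -> (43.6,-3) [heading=0, move]
  RT 270: heading 0 -> 90
  -- iteration 6/6 --
  PU: pen up
  FD 9.7: (43.6,-3) -> (43.6,6.7) [heading=90, move]
  FD 7.9: (43.6,6.7) -> (43.6,14.6) [heading=90, move]
  RT 270: heading 90 -> 180
]
LT 270: heading 180 -> 90
RT 270: heading 90 -> 180
LT 90: heading 180 -> 270
PD: pen down
RT 90: heading 270 -> 180
Final: pos=(43.6,14.6), heading=180, 2 segment(s) drawn

Segment lengths:
  seg 1: (6,-3) -> (20,-3), length = 14
  seg 2: (20,-3) -> (26,-3), length = 6
Total = 20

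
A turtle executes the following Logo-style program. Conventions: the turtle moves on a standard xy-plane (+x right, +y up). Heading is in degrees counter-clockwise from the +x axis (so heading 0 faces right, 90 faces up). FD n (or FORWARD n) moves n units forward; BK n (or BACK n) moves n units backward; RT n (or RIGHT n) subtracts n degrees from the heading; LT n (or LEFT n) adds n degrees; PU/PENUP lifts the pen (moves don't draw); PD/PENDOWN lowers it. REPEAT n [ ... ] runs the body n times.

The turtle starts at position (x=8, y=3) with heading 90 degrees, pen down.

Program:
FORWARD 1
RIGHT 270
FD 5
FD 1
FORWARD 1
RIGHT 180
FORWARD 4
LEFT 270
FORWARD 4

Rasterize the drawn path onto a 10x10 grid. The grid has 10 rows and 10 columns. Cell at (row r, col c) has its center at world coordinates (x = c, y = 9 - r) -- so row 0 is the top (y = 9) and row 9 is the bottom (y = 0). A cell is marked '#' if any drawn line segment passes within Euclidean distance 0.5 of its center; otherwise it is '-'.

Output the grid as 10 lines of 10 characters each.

Segment 0: (8,3) -> (8,4)
Segment 1: (8,4) -> (3,4)
Segment 2: (3,4) -> (2,4)
Segment 3: (2,4) -> (1,4)
Segment 4: (1,4) -> (5,4)
Segment 5: (5,4) -> (5,0)

Answer: ----------
----------
----------
----------
----------
-########-
-----#--#-
-----#----
-----#----
-----#----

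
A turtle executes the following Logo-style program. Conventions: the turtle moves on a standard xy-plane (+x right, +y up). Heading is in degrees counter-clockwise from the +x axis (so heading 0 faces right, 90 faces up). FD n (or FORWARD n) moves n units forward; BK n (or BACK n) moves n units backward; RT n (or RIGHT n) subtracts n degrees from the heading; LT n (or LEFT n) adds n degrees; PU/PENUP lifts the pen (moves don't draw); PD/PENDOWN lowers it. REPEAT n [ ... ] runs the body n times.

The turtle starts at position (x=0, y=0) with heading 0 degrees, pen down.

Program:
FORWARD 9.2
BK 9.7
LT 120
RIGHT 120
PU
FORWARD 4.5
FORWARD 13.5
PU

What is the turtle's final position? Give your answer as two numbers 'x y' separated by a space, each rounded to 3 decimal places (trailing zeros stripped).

Answer: 17.5 0

Derivation:
Executing turtle program step by step:
Start: pos=(0,0), heading=0, pen down
FD 9.2: (0,0) -> (9.2,0) [heading=0, draw]
BK 9.7: (9.2,0) -> (-0.5,0) [heading=0, draw]
LT 120: heading 0 -> 120
RT 120: heading 120 -> 0
PU: pen up
FD 4.5: (-0.5,0) -> (4,0) [heading=0, move]
FD 13.5: (4,0) -> (17.5,0) [heading=0, move]
PU: pen up
Final: pos=(17.5,0), heading=0, 2 segment(s) drawn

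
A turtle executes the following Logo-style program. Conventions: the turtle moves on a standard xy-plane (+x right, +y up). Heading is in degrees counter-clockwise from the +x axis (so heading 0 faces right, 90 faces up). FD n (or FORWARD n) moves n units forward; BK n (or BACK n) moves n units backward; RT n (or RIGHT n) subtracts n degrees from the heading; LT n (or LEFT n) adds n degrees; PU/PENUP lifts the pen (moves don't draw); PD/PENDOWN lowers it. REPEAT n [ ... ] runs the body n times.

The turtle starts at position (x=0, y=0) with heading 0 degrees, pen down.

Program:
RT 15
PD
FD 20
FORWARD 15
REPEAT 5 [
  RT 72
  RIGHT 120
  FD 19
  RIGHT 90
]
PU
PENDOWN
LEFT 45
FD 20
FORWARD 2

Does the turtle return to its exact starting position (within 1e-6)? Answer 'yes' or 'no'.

Answer: no

Derivation:
Executing turtle program step by step:
Start: pos=(0,0), heading=0, pen down
RT 15: heading 0 -> 345
PD: pen down
FD 20: (0,0) -> (19.319,-5.176) [heading=345, draw]
FD 15: (19.319,-5.176) -> (33.807,-9.059) [heading=345, draw]
REPEAT 5 [
  -- iteration 1/5 --
  RT 72: heading 345 -> 273
  RT 120: heading 273 -> 153
  FD 19: (33.807,-9.059) -> (16.878,-0.433) [heading=153, draw]
  RT 90: heading 153 -> 63
  -- iteration 2/5 --
  RT 72: heading 63 -> 351
  RT 120: heading 351 -> 231
  FD 19: (16.878,-0.433) -> (4.921,-15.199) [heading=231, draw]
  RT 90: heading 231 -> 141
  -- iteration 3/5 --
  RT 72: heading 141 -> 69
  RT 120: heading 69 -> 309
  FD 19: (4.921,-15.199) -> (16.878,-29.964) [heading=309, draw]
  RT 90: heading 309 -> 219
  -- iteration 4/5 --
  RT 72: heading 219 -> 147
  RT 120: heading 147 -> 27
  FD 19: (16.878,-29.964) -> (33.807,-21.339) [heading=27, draw]
  RT 90: heading 27 -> 297
  -- iteration 5/5 --
  RT 72: heading 297 -> 225
  RT 120: heading 225 -> 105
  FD 19: (33.807,-21.339) -> (28.89,-2.986) [heading=105, draw]
  RT 90: heading 105 -> 15
]
PU: pen up
PD: pen down
LT 45: heading 15 -> 60
FD 20: (28.89,-2.986) -> (38.89,14.335) [heading=60, draw]
FD 2: (38.89,14.335) -> (39.89,16.067) [heading=60, draw]
Final: pos=(39.89,16.067), heading=60, 9 segment(s) drawn

Start position: (0, 0)
Final position: (39.89, 16.067)
Distance = 43.004; >= 1e-6 -> NOT closed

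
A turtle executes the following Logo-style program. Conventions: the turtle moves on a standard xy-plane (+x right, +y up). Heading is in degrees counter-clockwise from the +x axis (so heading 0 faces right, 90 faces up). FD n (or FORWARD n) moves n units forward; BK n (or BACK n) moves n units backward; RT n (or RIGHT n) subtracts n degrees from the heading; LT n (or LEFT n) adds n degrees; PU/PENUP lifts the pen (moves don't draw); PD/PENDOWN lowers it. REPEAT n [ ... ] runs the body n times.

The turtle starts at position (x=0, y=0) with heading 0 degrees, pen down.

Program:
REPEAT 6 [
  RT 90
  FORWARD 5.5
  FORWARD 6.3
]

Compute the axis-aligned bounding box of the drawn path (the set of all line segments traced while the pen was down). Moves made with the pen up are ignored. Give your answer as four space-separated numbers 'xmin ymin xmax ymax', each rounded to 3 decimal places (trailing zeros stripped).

Executing turtle program step by step:
Start: pos=(0,0), heading=0, pen down
REPEAT 6 [
  -- iteration 1/6 --
  RT 90: heading 0 -> 270
  FD 5.5: (0,0) -> (0,-5.5) [heading=270, draw]
  FD 6.3: (0,-5.5) -> (0,-11.8) [heading=270, draw]
  -- iteration 2/6 --
  RT 90: heading 270 -> 180
  FD 5.5: (0,-11.8) -> (-5.5,-11.8) [heading=180, draw]
  FD 6.3: (-5.5,-11.8) -> (-11.8,-11.8) [heading=180, draw]
  -- iteration 3/6 --
  RT 90: heading 180 -> 90
  FD 5.5: (-11.8,-11.8) -> (-11.8,-6.3) [heading=90, draw]
  FD 6.3: (-11.8,-6.3) -> (-11.8,0) [heading=90, draw]
  -- iteration 4/6 --
  RT 90: heading 90 -> 0
  FD 5.5: (-11.8,0) -> (-6.3,0) [heading=0, draw]
  FD 6.3: (-6.3,0) -> (0,0) [heading=0, draw]
  -- iteration 5/6 --
  RT 90: heading 0 -> 270
  FD 5.5: (0,0) -> (0,-5.5) [heading=270, draw]
  FD 6.3: (0,-5.5) -> (0,-11.8) [heading=270, draw]
  -- iteration 6/6 --
  RT 90: heading 270 -> 180
  FD 5.5: (0,-11.8) -> (-5.5,-11.8) [heading=180, draw]
  FD 6.3: (-5.5,-11.8) -> (-11.8,-11.8) [heading=180, draw]
]
Final: pos=(-11.8,-11.8), heading=180, 12 segment(s) drawn

Segment endpoints: x in {-11.8, -11.8, -11.8, -6.3, -5.5, 0, 0, 0, 0, 0, 0}, y in {-11.8, -11.8, -11.8, -6.3, -5.5, -5.5, 0, 0, 0, 0}
xmin=-11.8, ymin=-11.8, xmax=0, ymax=0

Answer: -11.8 -11.8 0 0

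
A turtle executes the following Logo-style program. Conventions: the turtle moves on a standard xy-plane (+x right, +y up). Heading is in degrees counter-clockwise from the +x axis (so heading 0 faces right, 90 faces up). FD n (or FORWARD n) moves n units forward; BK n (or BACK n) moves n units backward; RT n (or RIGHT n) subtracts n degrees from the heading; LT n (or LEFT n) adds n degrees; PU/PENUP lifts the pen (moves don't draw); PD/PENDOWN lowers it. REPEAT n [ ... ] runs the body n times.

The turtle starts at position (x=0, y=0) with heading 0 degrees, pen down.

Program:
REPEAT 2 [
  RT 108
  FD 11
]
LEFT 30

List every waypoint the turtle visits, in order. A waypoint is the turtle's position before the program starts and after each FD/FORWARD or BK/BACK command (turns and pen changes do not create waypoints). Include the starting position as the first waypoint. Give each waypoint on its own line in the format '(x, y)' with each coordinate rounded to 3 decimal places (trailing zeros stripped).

Executing turtle program step by step:
Start: pos=(0,0), heading=0, pen down
REPEAT 2 [
  -- iteration 1/2 --
  RT 108: heading 0 -> 252
  FD 11: (0,0) -> (-3.399,-10.462) [heading=252, draw]
  -- iteration 2/2 --
  RT 108: heading 252 -> 144
  FD 11: (-3.399,-10.462) -> (-12.298,-3.996) [heading=144, draw]
]
LT 30: heading 144 -> 174
Final: pos=(-12.298,-3.996), heading=174, 2 segment(s) drawn
Waypoints (3 total):
(0, 0)
(-3.399, -10.462)
(-12.298, -3.996)

Answer: (0, 0)
(-3.399, -10.462)
(-12.298, -3.996)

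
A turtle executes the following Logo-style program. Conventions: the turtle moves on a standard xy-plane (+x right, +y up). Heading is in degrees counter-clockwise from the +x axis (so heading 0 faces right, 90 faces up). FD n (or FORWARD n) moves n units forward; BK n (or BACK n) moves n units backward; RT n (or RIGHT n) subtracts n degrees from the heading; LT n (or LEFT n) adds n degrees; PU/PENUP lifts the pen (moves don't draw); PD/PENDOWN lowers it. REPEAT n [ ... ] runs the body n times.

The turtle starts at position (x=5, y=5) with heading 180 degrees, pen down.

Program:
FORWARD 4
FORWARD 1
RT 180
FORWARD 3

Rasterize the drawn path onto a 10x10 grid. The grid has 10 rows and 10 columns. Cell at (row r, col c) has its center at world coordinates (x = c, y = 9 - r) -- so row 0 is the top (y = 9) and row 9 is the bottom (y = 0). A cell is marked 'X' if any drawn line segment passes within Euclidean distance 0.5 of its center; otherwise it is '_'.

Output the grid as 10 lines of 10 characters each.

Answer: __________
__________
__________
__________
XXXXXX____
__________
__________
__________
__________
__________

Derivation:
Segment 0: (5,5) -> (1,5)
Segment 1: (1,5) -> (0,5)
Segment 2: (0,5) -> (3,5)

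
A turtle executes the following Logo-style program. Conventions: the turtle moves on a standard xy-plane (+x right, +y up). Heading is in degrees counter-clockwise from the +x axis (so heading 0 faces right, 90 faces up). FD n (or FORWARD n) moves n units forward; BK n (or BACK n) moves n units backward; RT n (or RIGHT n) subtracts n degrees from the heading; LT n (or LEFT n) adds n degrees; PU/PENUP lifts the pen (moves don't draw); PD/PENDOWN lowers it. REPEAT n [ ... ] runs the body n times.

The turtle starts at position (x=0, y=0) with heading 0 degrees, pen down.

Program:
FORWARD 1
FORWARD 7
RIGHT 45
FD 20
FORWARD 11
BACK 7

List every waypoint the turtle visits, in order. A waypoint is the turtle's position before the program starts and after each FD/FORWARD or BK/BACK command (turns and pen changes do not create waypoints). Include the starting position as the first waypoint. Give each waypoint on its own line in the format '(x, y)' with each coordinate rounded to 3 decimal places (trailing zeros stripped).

Executing turtle program step by step:
Start: pos=(0,0), heading=0, pen down
FD 1: (0,0) -> (1,0) [heading=0, draw]
FD 7: (1,0) -> (8,0) [heading=0, draw]
RT 45: heading 0 -> 315
FD 20: (8,0) -> (22.142,-14.142) [heading=315, draw]
FD 11: (22.142,-14.142) -> (29.92,-21.92) [heading=315, draw]
BK 7: (29.92,-21.92) -> (24.971,-16.971) [heading=315, draw]
Final: pos=(24.971,-16.971), heading=315, 5 segment(s) drawn
Waypoints (6 total):
(0, 0)
(1, 0)
(8, 0)
(22.142, -14.142)
(29.92, -21.92)
(24.971, -16.971)

Answer: (0, 0)
(1, 0)
(8, 0)
(22.142, -14.142)
(29.92, -21.92)
(24.971, -16.971)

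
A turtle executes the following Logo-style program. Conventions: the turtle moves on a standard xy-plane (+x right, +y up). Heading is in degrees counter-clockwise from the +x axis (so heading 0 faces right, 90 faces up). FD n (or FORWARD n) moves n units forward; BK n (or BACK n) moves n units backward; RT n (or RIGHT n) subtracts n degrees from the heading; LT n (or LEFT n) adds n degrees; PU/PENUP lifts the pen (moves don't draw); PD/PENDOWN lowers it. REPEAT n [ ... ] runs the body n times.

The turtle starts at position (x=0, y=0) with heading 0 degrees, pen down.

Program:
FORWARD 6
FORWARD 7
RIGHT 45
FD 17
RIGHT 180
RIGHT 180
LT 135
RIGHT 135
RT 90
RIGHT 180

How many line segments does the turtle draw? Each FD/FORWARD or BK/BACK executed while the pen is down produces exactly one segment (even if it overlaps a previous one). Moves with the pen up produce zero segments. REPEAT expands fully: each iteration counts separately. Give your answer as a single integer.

Executing turtle program step by step:
Start: pos=(0,0), heading=0, pen down
FD 6: (0,0) -> (6,0) [heading=0, draw]
FD 7: (6,0) -> (13,0) [heading=0, draw]
RT 45: heading 0 -> 315
FD 17: (13,0) -> (25.021,-12.021) [heading=315, draw]
RT 180: heading 315 -> 135
RT 180: heading 135 -> 315
LT 135: heading 315 -> 90
RT 135: heading 90 -> 315
RT 90: heading 315 -> 225
RT 180: heading 225 -> 45
Final: pos=(25.021,-12.021), heading=45, 3 segment(s) drawn
Segments drawn: 3

Answer: 3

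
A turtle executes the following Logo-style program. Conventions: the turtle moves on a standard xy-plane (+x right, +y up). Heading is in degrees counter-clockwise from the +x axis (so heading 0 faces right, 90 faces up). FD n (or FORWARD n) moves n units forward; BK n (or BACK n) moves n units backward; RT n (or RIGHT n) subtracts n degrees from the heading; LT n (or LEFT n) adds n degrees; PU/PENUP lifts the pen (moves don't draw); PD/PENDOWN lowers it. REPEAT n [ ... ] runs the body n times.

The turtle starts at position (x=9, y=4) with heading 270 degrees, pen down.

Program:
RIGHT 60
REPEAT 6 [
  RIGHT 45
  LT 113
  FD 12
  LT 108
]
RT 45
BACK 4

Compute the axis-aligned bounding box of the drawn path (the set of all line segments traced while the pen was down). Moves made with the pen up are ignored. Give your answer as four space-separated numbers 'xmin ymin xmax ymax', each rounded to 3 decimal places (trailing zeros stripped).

Executing turtle program step by step:
Start: pos=(9,4), heading=270, pen down
RT 60: heading 270 -> 210
REPEAT 6 [
  -- iteration 1/6 --
  RT 45: heading 210 -> 165
  LT 113: heading 165 -> 278
  FD 12: (9,4) -> (10.67,-7.883) [heading=278, draw]
  LT 108: heading 278 -> 26
  -- iteration 2/6 --
  RT 45: heading 26 -> 341
  LT 113: heading 341 -> 94
  FD 12: (10.67,-7.883) -> (9.833,4.088) [heading=94, draw]
  LT 108: heading 94 -> 202
  -- iteration 3/6 --
  RT 45: heading 202 -> 157
  LT 113: heading 157 -> 270
  FD 12: (9.833,4.088) -> (9.833,-7.912) [heading=270, draw]
  LT 108: heading 270 -> 18
  -- iteration 4/6 --
  RT 45: heading 18 -> 333
  LT 113: heading 333 -> 86
  FD 12: (9.833,-7.912) -> (10.67,4.058) [heading=86, draw]
  LT 108: heading 86 -> 194
  -- iteration 5/6 --
  RT 45: heading 194 -> 149
  LT 113: heading 149 -> 262
  FD 12: (10.67,4.058) -> (9,-7.825) [heading=262, draw]
  LT 108: heading 262 -> 10
  -- iteration 6/6 --
  RT 45: heading 10 -> 325
  LT 113: heading 325 -> 78
  FD 12: (9,-7.825) -> (11.495,3.913) [heading=78, draw]
  LT 108: heading 78 -> 186
]
RT 45: heading 186 -> 141
BK 4: (11.495,3.913) -> (14.604,1.396) [heading=141, draw]
Final: pos=(14.604,1.396), heading=141, 7 segment(s) drawn

Segment endpoints: x in {9, 9, 9.833, 9.833, 10.67, 10.67, 11.495, 14.604}, y in {-7.912, -7.883, -7.825, 1.396, 3.913, 4, 4.058, 4.088}
xmin=9, ymin=-7.912, xmax=14.604, ymax=4.088

Answer: 9 -7.912 14.604 4.088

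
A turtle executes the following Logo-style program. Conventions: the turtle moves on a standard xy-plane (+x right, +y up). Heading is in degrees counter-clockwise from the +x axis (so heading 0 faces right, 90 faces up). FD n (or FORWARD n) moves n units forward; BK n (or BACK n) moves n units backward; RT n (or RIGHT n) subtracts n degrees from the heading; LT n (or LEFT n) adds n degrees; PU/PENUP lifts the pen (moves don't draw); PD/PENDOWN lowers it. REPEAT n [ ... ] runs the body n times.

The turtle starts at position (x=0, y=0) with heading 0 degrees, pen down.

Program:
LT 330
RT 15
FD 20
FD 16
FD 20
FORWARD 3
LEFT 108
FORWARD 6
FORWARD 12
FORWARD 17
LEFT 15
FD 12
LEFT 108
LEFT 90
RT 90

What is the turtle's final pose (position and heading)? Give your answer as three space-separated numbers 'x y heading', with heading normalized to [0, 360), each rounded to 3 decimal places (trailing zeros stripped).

Answer: 60.104 1.204 186

Derivation:
Executing turtle program step by step:
Start: pos=(0,0), heading=0, pen down
LT 330: heading 0 -> 330
RT 15: heading 330 -> 315
FD 20: (0,0) -> (14.142,-14.142) [heading=315, draw]
FD 16: (14.142,-14.142) -> (25.456,-25.456) [heading=315, draw]
FD 20: (25.456,-25.456) -> (39.598,-39.598) [heading=315, draw]
FD 3: (39.598,-39.598) -> (41.719,-41.719) [heading=315, draw]
LT 108: heading 315 -> 63
FD 6: (41.719,-41.719) -> (44.443,-36.373) [heading=63, draw]
FD 12: (44.443,-36.373) -> (49.891,-25.681) [heading=63, draw]
FD 17: (49.891,-25.681) -> (57.609,-10.534) [heading=63, draw]
LT 15: heading 63 -> 78
FD 12: (57.609,-10.534) -> (60.104,1.204) [heading=78, draw]
LT 108: heading 78 -> 186
LT 90: heading 186 -> 276
RT 90: heading 276 -> 186
Final: pos=(60.104,1.204), heading=186, 8 segment(s) drawn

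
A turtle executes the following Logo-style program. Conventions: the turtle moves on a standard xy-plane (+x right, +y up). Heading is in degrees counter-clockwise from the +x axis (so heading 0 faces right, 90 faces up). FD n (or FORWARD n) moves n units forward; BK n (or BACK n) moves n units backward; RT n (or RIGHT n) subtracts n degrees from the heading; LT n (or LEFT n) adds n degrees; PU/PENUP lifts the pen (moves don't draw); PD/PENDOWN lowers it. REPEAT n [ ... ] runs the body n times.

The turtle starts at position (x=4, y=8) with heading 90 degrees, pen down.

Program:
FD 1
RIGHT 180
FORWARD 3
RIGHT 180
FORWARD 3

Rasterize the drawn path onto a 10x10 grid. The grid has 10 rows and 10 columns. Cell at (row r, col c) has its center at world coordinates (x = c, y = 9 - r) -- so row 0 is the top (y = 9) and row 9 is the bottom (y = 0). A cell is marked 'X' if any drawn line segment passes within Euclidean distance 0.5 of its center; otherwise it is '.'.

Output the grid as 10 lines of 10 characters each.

Answer: ....X.....
....X.....
....X.....
....X.....
..........
..........
..........
..........
..........
..........

Derivation:
Segment 0: (4,8) -> (4,9)
Segment 1: (4,9) -> (4,6)
Segment 2: (4,6) -> (4,9)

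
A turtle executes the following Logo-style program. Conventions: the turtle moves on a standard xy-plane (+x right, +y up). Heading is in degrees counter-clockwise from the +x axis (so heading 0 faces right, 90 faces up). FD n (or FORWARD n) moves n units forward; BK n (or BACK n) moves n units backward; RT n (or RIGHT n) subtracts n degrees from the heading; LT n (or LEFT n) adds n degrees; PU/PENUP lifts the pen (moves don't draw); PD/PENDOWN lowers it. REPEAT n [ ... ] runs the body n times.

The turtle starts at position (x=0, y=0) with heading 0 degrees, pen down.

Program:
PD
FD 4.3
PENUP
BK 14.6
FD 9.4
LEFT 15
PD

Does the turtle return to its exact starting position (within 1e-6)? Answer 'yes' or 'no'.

Answer: no

Derivation:
Executing turtle program step by step:
Start: pos=(0,0), heading=0, pen down
PD: pen down
FD 4.3: (0,0) -> (4.3,0) [heading=0, draw]
PU: pen up
BK 14.6: (4.3,0) -> (-10.3,0) [heading=0, move]
FD 9.4: (-10.3,0) -> (-0.9,0) [heading=0, move]
LT 15: heading 0 -> 15
PD: pen down
Final: pos=(-0.9,0), heading=15, 1 segment(s) drawn

Start position: (0, 0)
Final position: (-0.9, 0)
Distance = 0.9; >= 1e-6 -> NOT closed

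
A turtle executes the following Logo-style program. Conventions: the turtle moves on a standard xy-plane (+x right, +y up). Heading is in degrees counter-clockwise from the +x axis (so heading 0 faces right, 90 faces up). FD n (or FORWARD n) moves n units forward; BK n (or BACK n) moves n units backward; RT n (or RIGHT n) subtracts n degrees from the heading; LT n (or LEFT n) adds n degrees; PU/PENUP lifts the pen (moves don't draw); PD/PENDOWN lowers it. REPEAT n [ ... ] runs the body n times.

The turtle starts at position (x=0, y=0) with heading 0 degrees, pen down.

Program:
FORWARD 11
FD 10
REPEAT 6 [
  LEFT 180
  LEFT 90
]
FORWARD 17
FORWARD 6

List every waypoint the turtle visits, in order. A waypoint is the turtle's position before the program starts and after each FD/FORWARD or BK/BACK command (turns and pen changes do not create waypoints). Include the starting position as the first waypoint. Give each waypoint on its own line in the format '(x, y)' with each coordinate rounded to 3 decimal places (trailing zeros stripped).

Executing turtle program step by step:
Start: pos=(0,0), heading=0, pen down
FD 11: (0,0) -> (11,0) [heading=0, draw]
FD 10: (11,0) -> (21,0) [heading=0, draw]
REPEAT 6 [
  -- iteration 1/6 --
  LT 180: heading 0 -> 180
  LT 90: heading 180 -> 270
  -- iteration 2/6 --
  LT 180: heading 270 -> 90
  LT 90: heading 90 -> 180
  -- iteration 3/6 --
  LT 180: heading 180 -> 0
  LT 90: heading 0 -> 90
  -- iteration 4/6 --
  LT 180: heading 90 -> 270
  LT 90: heading 270 -> 0
  -- iteration 5/6 --
  LT 180: heading 0 -> 180
  LT 90: heading 180 -> 270
  -- iteration 6/6 --
  LT 180: heading 270 -> 90
  LT 90: heading 90 -> 180
]
FD 17: (21,0) -> (4,0) [heading=180, draw]
FD 6: (4,0) -> (-2,0) [heading=180, draw]
Final: pos=(-2,0), heading=180, 4 segment(s) drawn
Waypoints (5 total):
(0, 0)
(11, 0)
(21, 0)
(4, 0)
(-2, 0)

Answer: (0, 0)
(11, 0)
(21, 0)
(4, 0)
(-2, 0)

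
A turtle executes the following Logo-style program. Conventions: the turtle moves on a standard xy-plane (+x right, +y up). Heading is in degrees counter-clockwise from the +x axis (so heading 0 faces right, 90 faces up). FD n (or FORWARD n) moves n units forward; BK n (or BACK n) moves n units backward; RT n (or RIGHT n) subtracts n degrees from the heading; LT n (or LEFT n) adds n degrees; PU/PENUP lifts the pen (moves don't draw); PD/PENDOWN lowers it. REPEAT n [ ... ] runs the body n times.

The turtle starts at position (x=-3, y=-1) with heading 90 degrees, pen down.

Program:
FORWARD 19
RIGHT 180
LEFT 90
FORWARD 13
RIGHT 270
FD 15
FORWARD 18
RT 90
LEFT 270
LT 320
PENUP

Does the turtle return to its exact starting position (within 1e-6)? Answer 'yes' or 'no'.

Executing turtle program step by step:
Start: pos=(-3,-1), heading=90, pen down
FD 19: (-3,-1) -> (-3,18) [heading=90, draw]
RT 180: heading 90 -> 270
LT 90: heading 270 -> 0
FD 13: (-3,18) -> (10,18) [heading=0, draw]
RT 270: heading 0 -> 90
FD 15: (10,18) -> (10,33) [heading=90, draw]
FD 18: (10,33) -> (10,51) [heading=90, draw]
RT 90: heading 90 -> 0
LT 270: heading 0 -> 270
LT 320: heading 270 -> 230
PU: pen up
Final: pos=(10,51), heading=230, 4 segment(s) drawn

Start position: (-3, -1)
Final position: (10, 51)
Distance = 53.6; >= 1e-6 -> NOT closed

Answer: no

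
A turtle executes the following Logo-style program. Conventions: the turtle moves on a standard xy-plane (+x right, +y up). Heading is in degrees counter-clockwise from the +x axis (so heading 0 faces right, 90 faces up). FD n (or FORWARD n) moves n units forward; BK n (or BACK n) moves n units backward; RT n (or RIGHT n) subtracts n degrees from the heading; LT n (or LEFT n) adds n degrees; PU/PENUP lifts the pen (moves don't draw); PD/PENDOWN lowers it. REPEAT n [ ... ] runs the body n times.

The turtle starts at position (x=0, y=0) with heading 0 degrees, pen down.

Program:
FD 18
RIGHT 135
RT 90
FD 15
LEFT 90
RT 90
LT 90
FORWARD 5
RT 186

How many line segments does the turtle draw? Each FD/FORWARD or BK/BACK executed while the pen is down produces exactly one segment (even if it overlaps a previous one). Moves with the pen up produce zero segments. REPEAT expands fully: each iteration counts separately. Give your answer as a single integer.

Answer: 3

Derivation:
Executing turtle program step by step:
Start: pos=(0,0), heading=0, pen down
FD 18: (0,0) -> (18,0) [heading=0, draw]
RT 135: heading 0 -> 225
RT 90: heading 225 -> 135
FD 15: (18,0) -> (7.393,10.607) [heading=135, draw]
LT 90: heading 135 -> 225
RT 90: heading 225 -> 135
LT 90: heading 135 -> 225
FD 5: (7.393,10.607) -> (3.858,7.071) [heading=225, draw]
RT 186: heading 225 -> 39
Final: pos=(3.858,7.071), heading=39, 3 segment(s) drawn
Segments drawn: 3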